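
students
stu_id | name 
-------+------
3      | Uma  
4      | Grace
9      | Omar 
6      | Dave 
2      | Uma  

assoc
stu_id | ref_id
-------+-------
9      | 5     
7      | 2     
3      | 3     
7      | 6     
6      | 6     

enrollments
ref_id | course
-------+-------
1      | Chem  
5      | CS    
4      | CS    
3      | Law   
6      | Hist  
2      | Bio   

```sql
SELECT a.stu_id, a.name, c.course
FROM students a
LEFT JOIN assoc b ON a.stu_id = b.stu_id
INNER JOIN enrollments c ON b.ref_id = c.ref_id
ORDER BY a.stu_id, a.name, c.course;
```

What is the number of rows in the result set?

3

Step 1 — a LEFT JOIN b on stu_id → 5 row(s).
Then INNER JOIN `enrollments c` on ref_id: keep only rows whose b.ref_id appears in c.
Result: 3 row(s).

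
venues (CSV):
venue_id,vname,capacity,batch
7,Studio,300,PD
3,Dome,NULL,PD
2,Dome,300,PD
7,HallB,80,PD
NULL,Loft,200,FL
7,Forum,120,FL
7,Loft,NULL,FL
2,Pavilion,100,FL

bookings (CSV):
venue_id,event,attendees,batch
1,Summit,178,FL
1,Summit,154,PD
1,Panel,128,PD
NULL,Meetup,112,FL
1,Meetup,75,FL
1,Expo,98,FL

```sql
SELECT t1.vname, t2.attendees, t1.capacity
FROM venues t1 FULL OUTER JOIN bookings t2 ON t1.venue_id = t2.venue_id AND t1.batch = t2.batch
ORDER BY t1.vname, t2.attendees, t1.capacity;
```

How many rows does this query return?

FULL OUTER JOIN keeps every row from both sides; unmatched rows get NULL for the other side's columns.
Matching on t1.venue_id = t2.venue_id AND t1.batch = t2.batch. A NULL in a compared column never satisfies the condition.
Matched pairs: 0; unmatched t1 rows kept: 8; unmatched t2 rows kept: 6.
Total: 0 matched + 14 padded = 14 rows.

14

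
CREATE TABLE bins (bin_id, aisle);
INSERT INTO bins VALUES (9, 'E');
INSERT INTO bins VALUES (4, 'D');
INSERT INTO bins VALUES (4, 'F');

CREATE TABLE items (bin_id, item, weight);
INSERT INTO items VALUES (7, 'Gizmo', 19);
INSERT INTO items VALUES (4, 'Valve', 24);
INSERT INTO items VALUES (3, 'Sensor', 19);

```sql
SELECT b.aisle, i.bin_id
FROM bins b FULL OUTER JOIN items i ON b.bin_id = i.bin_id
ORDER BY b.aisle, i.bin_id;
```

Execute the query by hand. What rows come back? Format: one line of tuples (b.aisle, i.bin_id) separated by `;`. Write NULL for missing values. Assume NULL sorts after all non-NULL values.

FULL OUTER JOIN keeps every row from both sides; unmatched rows get NULL for the other side's columns.
Matching on b.bin_id = i.bin_id.
- b (bin_id=9) has no partner → padded with NULL.
- b (bin_id=4) pairs with 1 row(s) of i.
- b (bin_id=4) pairs with 1 row(s) of i.
- 2 i row(s) had no b match → kept, b columns NULL.
After projecting and ordering:
b.aisle | i.bin_id
D | 4
E | NULL
F | 4
NULL | 3
NULL | 7

(D, 4); (E, NULL); (F, 4); (NULL, 3); (NULL, 7)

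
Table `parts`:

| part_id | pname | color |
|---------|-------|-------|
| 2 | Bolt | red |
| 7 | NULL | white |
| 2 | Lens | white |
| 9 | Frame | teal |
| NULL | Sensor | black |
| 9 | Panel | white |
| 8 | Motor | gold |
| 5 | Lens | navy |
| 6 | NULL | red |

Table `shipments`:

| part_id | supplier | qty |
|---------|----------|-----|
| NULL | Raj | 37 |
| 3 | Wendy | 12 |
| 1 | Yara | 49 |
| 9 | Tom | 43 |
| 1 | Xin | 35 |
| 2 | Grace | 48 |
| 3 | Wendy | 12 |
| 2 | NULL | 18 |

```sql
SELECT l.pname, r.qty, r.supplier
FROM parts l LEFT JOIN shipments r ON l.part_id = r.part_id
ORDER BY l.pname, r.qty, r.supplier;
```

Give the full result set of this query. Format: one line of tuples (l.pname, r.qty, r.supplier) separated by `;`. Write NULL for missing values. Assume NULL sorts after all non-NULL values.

LEFT JOIN keeps every row from `parts`; unmatched rows get NULL for `shipments`'s columns.
Matching on l.part_id = r.part_id. A NULL in a compared column never satisfies the condition.
- l[0] part_id=2 → 2 match(es) in r → 2 row(s).
- l[1] part_id=7 → no match; kept with NULLs on the r side.
- l[2] part_id=2 → 2 match(es) in r → 2 row(s).
- l[3] part_id=9 → 1 match(es) in r → 1 row(s).
- l[4] part_id=NULL → no match; kept with NULLs on the r side.
- l[5] part_id=9 → 1 match(es) in r → 1 row(s).
- l[6] part_id=8 → no match; kept with NULLs on the r side.
- l[7] part_id=5 → no match; kept with NULLs on the r side.
- l[8] part_id=6 → no match; kept with NULLs on the r side.

(Bolt, 18, NULL); (Bolt, 48, Grace); (Frame, 43, Tom); (Lens, 18, NULL); (Lens, 48, Grace); (Lens, NULL, NULL); (Motor, NULL, NULL); (Panel, 43, Tom); (Sensor, NULL, NULL); (NULL, NULL, NULL); (NULL, NULL, NULL)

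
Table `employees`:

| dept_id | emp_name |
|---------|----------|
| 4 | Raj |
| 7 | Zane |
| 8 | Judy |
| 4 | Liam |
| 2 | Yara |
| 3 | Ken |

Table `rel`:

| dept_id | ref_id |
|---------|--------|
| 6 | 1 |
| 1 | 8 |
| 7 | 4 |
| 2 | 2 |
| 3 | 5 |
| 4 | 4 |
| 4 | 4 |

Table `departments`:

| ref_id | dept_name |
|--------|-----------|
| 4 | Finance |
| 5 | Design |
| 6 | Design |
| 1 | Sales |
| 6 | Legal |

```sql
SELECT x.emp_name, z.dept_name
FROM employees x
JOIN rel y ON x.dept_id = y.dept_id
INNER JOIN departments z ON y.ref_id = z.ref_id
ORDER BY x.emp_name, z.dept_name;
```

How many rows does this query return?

Evaluate left to right. First `employees x INNER JOIN rel y` on dept_id: 7 row(s).
Then INNER JOIN `departments z` on ref_id: keep only rows whose y.ref_id appears in z.
Result: 6 row(s).

6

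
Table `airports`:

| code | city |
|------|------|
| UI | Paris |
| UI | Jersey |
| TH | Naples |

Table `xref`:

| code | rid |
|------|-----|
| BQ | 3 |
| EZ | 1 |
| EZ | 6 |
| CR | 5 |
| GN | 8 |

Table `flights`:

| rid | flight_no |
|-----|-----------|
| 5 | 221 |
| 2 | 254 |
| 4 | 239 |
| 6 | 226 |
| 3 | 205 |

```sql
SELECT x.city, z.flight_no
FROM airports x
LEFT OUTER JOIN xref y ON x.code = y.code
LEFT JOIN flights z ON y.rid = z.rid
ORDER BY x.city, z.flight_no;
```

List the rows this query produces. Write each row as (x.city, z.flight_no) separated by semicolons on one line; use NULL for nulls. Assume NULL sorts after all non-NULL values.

(Jersey, NULL); (Naples, NULL); (Paris, NULL)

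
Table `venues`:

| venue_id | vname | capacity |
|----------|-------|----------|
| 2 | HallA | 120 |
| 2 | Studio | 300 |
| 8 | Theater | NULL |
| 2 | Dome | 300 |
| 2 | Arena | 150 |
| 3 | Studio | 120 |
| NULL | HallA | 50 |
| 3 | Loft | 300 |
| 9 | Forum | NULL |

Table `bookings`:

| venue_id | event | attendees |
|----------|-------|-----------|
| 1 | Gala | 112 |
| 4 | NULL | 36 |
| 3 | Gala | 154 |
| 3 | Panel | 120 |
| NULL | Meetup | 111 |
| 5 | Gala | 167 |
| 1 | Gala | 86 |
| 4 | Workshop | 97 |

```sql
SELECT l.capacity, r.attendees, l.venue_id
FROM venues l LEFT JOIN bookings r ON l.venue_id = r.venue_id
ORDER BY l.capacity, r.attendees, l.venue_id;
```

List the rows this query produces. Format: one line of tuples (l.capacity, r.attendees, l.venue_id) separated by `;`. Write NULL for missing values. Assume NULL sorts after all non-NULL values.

LEFT JOIN keeps every row from `venues`; unmatched rows get NULL for `bookings`'s columns.
Matching on l.venue_id = r.venue_id. A NULL in a compared column never satisfies the condition.
Matched pairs: 4; unmatched l rows kept: 7.

(50, NULL, NULL); (120, 120, 3); (120, 154, 3); (120, NULL, 2); (150, NULL, 2); (300, 120, 3); (300, 154, 3); (300, NULL, 2); (300, NULL, 2); (NULL, NULL, 8); (NULL, NULL, 9)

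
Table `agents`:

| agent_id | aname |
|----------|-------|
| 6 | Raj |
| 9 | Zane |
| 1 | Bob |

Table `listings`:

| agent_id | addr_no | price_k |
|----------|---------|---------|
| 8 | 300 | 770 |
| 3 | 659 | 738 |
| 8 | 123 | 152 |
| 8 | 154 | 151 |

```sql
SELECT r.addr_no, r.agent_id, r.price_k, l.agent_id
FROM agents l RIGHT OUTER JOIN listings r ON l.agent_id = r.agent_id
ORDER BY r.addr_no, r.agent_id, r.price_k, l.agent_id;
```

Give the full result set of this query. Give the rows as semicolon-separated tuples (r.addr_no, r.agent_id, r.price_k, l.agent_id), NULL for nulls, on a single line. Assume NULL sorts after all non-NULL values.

(123, 8, 152, NULL); (154, 8, 151, NULL); (300, 8, 770, NULL); (659, 3, 738, NULL)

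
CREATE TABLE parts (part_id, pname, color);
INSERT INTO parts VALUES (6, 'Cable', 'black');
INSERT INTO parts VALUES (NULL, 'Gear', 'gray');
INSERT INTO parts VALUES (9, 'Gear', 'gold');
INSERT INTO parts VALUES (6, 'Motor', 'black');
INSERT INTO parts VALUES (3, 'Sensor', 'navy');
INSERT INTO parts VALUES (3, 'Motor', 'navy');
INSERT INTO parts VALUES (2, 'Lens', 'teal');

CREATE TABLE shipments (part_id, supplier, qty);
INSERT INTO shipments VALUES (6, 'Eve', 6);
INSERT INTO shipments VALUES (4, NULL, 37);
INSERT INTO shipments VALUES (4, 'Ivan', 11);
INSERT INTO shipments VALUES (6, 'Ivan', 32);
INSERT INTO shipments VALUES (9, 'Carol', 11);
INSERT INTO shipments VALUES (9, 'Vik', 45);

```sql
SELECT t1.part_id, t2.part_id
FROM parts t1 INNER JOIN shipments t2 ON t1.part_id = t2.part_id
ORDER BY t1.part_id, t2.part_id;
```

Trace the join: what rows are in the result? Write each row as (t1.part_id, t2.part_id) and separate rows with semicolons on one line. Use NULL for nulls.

INNER JOIN keeps only pairs where the ON condition holds.
Matching on t1.part_id = t2.part_id. A NULL in a compared column never satisfies the condition.
- t1 row (part_id=6): matches 2 t2 row(s) → 2 output row(s).
- t1 row (part_id=NULL): no match → dropped.
- t1 row (part_id=9): matches 2 t2 row(s) → 2 output row(s).
- t1 row (part_id=6): matches 2 t2 row(s) → 2 output row(s).
- t1 row (part_id=3): no match → dropped.
- t1 row (part_id=3): no match → dropped.
- t1 row (part_id=2): no match → dropped.
After projecting and ordering:
t1.part_id | t2.part_id
6 | 6
6 | 6
6 | 6
6 | 6
9 | 9
9 | 9

(6, 6); (6, 6); (6, 6); (6, 6); (9, 9); (9, 9)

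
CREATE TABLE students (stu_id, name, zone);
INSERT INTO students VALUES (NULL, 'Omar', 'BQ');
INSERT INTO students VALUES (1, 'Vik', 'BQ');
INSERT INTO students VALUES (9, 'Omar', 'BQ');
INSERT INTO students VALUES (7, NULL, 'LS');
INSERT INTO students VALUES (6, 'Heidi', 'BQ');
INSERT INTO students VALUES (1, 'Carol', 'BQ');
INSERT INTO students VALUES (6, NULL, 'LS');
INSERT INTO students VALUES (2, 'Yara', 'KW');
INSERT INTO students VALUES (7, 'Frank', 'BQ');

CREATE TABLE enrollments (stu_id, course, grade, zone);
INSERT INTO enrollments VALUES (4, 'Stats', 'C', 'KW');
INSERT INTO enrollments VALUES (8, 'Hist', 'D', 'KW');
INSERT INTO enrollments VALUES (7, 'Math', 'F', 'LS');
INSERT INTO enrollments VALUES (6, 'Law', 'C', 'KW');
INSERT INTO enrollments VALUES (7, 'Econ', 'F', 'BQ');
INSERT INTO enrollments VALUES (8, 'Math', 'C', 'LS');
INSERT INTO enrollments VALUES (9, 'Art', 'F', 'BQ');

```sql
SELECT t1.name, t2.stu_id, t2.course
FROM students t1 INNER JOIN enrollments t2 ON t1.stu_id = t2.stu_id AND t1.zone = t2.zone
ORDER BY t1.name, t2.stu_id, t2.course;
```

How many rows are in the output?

INNER JOIN keeps only pairs where the ON condition holds.
Matching on t1.stu_id = t2.stu_id AND t1.zone = t2.zone. A NULL in a compared column never satisfies the condition.
Matched pairs: 3.
Total: 3 rows.

3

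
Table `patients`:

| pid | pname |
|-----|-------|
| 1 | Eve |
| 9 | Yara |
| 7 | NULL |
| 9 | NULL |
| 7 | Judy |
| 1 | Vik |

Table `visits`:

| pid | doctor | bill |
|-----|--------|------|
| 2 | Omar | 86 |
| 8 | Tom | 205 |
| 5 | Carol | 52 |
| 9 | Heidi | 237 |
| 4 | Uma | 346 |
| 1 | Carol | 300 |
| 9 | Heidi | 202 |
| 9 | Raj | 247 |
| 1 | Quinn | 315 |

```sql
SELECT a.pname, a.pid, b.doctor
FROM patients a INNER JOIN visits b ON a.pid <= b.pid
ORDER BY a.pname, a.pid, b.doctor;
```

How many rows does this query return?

32

INNER JOIN keeps only pairs where the ON condition holds.
Matching on a.pid <= b.pid.
- a[0] pid=1 → 9 match(es) in b → 9 row(s).
- a[1] pid=9 → 3 match(es) in b → 3 row(s).
- a[2] pid=7 → 4 match(es) in b → 4 row(s).
- a[3] pid=9 → 3 match(es) in b → 3 row(s).
- a[4] pid=7 → 4 match(es) in b → 4 row(s).
- a[5] pid=1 → 9 match(es) in b → 9 row(s).
Total: 32 rows.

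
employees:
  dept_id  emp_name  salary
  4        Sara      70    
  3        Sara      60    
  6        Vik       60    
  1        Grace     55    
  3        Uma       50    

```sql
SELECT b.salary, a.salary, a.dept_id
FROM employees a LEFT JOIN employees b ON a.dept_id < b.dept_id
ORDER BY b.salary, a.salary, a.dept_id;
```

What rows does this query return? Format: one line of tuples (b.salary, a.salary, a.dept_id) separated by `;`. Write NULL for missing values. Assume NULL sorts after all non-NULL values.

(50, 55, 1); (60, 50, 3); (60, 55, 1); (60, 55, 1); (60, 60, 3); (60, 70, 4); (70, 50, 3); (70, 55, 1); (70, 60, 3); (NULL, 60, 6)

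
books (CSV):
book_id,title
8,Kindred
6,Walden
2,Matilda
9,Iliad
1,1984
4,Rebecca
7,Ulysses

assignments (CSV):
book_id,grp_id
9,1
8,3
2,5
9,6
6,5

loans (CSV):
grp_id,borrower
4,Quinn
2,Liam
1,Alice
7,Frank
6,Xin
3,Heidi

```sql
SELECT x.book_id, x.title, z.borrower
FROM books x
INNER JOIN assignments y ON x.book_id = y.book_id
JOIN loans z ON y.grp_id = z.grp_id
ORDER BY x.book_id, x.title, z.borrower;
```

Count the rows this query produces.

Step 1 — x INNER JOIN y on book_id → 5 row(s).
Then INNER JOIN `loans z` on grp_id: keep only rows whose y.grp_id appears in z.
Result: 3 row(s).

3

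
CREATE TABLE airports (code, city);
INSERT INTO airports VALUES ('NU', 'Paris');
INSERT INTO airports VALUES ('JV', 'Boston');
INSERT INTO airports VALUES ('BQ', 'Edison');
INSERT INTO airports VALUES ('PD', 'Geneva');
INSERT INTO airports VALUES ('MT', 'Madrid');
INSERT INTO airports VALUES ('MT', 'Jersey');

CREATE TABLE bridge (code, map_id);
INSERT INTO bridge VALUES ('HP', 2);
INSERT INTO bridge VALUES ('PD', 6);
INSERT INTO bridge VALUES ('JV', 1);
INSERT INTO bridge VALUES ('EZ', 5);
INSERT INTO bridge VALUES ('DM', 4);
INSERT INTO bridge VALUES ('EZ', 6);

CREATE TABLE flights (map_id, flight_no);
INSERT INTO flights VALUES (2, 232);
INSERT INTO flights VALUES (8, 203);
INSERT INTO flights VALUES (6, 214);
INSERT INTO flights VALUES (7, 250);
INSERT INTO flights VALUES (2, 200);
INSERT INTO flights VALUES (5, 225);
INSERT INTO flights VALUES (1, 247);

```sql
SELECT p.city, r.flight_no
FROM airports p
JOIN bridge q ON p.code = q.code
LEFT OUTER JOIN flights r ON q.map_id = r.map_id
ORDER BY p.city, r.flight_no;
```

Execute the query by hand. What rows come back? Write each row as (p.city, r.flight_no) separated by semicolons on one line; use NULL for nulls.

Evaluate left to right. First `airports p INNER JOIN bridge q` on code: 2 row(s).
Then LEFT JOIN `flights r` on map_id: each of those 2 rows is kept; rows whose q.map_id has no match in r get NULL for r's columns.

(Boston, 247); (Geneva, 214)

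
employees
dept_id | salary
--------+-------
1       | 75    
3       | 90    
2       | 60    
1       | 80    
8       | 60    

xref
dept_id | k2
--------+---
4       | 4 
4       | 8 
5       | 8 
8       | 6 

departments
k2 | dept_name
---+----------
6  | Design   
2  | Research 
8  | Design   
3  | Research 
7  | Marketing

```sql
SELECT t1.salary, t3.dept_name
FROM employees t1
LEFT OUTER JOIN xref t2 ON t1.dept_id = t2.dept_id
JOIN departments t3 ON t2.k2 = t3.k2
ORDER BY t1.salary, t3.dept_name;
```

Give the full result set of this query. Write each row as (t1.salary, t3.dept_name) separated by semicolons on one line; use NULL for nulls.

(60, Design)

Step 1 — t1 LEFT JOIN t2 on dept_id → 5 row(s).
Then INNER JOIN `departments t3` on k2: keep only rows whose t2.k2 appears in t3.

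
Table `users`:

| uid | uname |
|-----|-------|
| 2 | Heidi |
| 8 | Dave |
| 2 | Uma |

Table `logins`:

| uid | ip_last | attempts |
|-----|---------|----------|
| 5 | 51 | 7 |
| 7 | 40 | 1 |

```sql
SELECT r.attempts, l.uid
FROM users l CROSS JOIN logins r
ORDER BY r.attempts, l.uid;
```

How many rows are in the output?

6

CROSS JOIN pairs every row of `users` with every row of `logins`: 3 × 2 = 6 rows.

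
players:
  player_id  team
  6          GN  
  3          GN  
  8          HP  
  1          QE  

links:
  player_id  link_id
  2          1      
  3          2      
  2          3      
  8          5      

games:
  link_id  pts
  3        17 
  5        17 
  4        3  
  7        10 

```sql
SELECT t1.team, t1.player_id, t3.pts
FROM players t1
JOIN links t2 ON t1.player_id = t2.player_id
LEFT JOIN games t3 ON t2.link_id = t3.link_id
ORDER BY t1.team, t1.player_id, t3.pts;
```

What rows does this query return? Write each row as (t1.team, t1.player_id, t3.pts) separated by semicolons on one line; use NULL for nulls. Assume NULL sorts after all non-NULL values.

(GN, 3, NULL); (HP, 8, 17)

Evaluate left to right. First `players t1 INNER JOIN links t2` on player_id: 2 row(s).
Then LEFT JOIN `games t3` on link_id: each of those 2 rows is kept; rows whose t2.link_id has no match in t3 get NULL for t3's columns.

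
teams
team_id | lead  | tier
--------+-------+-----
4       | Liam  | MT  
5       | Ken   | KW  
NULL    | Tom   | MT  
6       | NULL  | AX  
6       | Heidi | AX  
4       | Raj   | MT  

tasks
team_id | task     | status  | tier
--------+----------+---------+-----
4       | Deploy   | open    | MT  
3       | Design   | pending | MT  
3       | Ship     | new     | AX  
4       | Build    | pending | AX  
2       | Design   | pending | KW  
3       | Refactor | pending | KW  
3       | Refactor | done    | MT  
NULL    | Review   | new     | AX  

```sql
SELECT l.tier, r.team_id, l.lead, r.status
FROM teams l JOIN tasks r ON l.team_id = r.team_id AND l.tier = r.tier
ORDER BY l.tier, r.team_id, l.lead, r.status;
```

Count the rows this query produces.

2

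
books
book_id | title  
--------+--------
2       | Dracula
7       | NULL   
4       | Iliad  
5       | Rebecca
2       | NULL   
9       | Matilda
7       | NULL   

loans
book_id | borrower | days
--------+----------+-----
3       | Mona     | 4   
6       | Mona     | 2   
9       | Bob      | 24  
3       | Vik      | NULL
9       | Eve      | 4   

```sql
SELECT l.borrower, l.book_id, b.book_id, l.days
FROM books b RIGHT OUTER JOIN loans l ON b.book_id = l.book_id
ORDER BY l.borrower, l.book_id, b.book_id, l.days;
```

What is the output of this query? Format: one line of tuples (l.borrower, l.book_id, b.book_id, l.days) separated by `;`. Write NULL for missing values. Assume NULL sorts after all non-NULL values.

RIGHT JOIN keeps every row from `loans`; unmatched rows get NULL for `books`'s columns.
Matching on b.book_id = l.book_id.
- b (book_id=2) has no partner in l.
- b (book_id=7) has no partner in l.
- b (book_id=4) has no partner in l.
- b (book_id=5) has no partner in l.
- b (book_id=2) has no partner in l.
- b (book_id=9) pairs with 2 row(s) of l.
- b (book_id=7) has no partner in l.
- 3 row(s) from l found no b partner → padded with NULL.
After projecting and ordering:
l.borrower | l.book_id | b.book_id | l.days
Bob | 9 | 9 | 24
Eve | 9 | 9 | 4
Mona | 3 | NULL | 4
Mona | 6 | NULL | 2
Vik | 3 | NULL | NULL

(Bob, 9, 9, 24); (Eve, 9, 9, 4); (Mona, 3, NULL, 4); (Mona, 6, NULL, 2); (Vik, 3, NULL, NULL)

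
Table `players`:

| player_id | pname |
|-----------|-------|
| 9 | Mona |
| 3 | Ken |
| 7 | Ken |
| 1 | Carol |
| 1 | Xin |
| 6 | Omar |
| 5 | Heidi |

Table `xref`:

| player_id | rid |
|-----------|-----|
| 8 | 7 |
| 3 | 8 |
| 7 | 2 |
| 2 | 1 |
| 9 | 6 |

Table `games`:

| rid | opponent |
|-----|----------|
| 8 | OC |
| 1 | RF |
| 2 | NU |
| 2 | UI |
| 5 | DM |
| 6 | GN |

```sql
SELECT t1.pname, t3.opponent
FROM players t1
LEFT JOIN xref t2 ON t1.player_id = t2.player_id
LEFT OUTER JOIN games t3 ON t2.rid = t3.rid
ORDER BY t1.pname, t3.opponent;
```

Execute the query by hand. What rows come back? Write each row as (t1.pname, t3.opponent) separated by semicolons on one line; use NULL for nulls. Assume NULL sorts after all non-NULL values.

(Carol, NULL); (Heidi, NULL); (Ken, NU); (Ken, OC); (Ken, UI); (Mona, GN); (Omar, NULL); (Xin, NULL)

Joins associate left-to-right: players LEFT JOIN xref on player_id gives 7 intermediate row(s).
Then LEFT JOIN `games t3` on rid: each of those 7 rows is kept; rows whose t2.rid has no match in t3 get NULL for t3's columns.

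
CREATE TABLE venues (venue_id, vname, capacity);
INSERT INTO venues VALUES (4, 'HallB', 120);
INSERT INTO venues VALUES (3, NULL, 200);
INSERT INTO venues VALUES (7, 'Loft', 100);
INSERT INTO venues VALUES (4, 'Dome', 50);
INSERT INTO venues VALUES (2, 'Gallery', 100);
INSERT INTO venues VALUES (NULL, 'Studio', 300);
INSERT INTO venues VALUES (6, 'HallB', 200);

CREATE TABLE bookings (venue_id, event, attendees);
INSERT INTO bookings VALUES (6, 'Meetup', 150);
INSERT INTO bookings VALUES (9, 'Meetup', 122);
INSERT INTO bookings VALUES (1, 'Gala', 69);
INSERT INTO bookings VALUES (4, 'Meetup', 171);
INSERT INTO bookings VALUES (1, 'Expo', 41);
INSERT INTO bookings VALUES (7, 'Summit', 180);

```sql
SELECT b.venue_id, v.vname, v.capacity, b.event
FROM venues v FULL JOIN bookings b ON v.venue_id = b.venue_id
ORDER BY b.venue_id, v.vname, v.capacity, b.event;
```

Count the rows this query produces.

10

FULL OUTER JOIN keeps every row from both sides; unmatched rows get NULL for the other side's columns.
Matching on v.venue_id = b.venue_id. A NULL in a compared column never satisfies the condition.
- venue_id=4: 1 matching b row(s), so 1 row(s) emitted.
- venue_id=3: no b row matches, row kept with b columns NULL.
- venue_id=7: 1 matching b row(s), so 1 row(s) emitted.
- venue_id=4: 1 matching b row(s), so 1 row(s) emitted.
- venue_id=2: no b row matches, row kept with b columns NULL.
- venue_id=NULL: no b row matches, row kept with b columns NULL.
- venue_id=6: 1 matching b row(s), so 1 row(s) emitted.
- 3 row(s) from b found no v partner → padded with NULL.
Total: 4 matched + 6 padded = 10 rows.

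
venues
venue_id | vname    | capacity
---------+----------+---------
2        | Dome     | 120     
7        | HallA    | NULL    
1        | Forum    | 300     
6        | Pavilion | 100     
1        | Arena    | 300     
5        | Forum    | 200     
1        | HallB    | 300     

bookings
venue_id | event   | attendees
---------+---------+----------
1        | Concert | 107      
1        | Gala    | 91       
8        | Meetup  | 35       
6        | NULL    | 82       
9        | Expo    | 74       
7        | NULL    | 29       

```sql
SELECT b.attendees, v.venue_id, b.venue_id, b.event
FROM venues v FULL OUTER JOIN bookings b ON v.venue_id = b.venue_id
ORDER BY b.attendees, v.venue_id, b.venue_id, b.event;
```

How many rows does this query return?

FULL OUTER JOIN keeps every row from both sides; unmatched rows get NULL for the other side's columns.
Matching on v.venue_id = b.venue_id.
- v (venue_id=2) has no partner → padded with NULL.
- v (venue_id=7) pairs with 1 row(s) of b.
- v (venue_id=1) pairs with 2 row(s) of b.
- v (venue_id=6) pairs with 1 row(s) of b.
- v (venue_id=1) pairs with 2 row(s) of b.
- v (venue_id=5) has no partner → padded with NULL.
- v (venue_id=1) pairs with 2 row(s) of b.
- 2 row(s) from b found no v partner → padded with NULL.
Total: 8 matched + 4 padded = 12 rows.

12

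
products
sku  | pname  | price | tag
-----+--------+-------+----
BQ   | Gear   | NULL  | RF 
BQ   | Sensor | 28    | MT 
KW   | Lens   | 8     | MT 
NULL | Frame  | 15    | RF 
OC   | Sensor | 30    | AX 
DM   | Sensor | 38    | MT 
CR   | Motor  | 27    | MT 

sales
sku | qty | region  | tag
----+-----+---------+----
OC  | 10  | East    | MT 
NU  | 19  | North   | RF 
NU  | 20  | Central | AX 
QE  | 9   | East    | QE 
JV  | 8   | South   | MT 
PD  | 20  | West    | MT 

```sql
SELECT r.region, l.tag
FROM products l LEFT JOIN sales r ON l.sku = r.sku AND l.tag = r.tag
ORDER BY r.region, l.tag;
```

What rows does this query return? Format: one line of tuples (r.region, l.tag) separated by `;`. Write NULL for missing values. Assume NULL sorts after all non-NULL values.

LEFT JOIN keeps every row from `products`; unmatched rows get NULL for `sales`'s columns.
Matching on l.sku = r.sku AND l.tag = r.tag. A NULL in a compared column never satisfies the condition.
- l[0] sku=BQ, tag=RF → no match; kept with NULLs on the r side.
- l[1] sku=BQ, tag=MT → no match; kept with NULLs on the r side.
- l[2] sku=KW, tag=MT → no match; kept with NULLs on the r side.
- l[3] sku=NULL, tag=RF → no match; kept with NULLs on the r side.
- l[4] sku=OC, tag=AX → no match; kept with NULLs on the r side.
- l[5] sku=DM, tag=MT → no match; kept with NULLs on the r side.
- l[6] sku=CR, tag=MT → no match; kept with NULLs on the r side.
After projecting and ordering:
r.region | l.tag
NULL | AX
NULL | MT
NULL | MT
NULL | MT
NULL | MT
NULL | RF
NULL | RF

(NULL, AX); (NULL, MT); (NULL, MT); (NULL, MT); (NULL, MT); (NULL, RF); (NULL, RF)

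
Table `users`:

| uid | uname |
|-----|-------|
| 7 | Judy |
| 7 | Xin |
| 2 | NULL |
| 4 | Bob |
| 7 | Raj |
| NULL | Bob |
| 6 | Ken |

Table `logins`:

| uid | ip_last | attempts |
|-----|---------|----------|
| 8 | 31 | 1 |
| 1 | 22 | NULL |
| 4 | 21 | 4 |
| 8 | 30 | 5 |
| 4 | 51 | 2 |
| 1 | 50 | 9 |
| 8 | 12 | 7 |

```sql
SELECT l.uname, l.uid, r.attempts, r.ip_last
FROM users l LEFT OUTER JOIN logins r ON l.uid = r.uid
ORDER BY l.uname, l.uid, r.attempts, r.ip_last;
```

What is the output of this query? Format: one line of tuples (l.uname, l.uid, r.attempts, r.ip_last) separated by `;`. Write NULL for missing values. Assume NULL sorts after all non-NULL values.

LEFT JOIN keeps every row from `users`; unmatched rows get NULL for `logins`'s columns.
Matching on l.uid = r.uid. A NULL in a compared column never satisfies the condition.
- l row (uid=7): no match → kept, r columns NULL.
- l row (uid=7): no match → kept, r columns NULL.
- l row (uid=2): no match → kept, r columns NULL.
- l row (uid=4): matches 2 r row(s) → 2 output row(s).
- l row (uid=7): no match → kept, r columns NULL.
- l row (uid=NULL): no match → kept, r columns NULL.
- l row (uid=6): no match → kept, r columns NULL.
After projecting and ordering:
l.uname | l.uid | r.attempts | r.ip_last
Bob | 4 | 2 | 51
Bob | 4 | 4 | 21
Bob | NULL | NULL | NULL
Judy | 7 | NULL | NULL
Ken | 6 | NULL | NULL
Raj | 7 | NULL | NULL
Xin | 7 | NULL | NULL
NULL | 2 | NULL | NULL

(Bob, 4, 2, 51); (Bob, 4, 4, 21); (Bob, NULL, NULL, NULL); (Judy, 7, NULL, NULL); (Ken, 6, NULL, NULL); (Raj, 7, NULL, NULL); (Xin, 7, NULL, NULL); (NULL, 2, NULL, NULL)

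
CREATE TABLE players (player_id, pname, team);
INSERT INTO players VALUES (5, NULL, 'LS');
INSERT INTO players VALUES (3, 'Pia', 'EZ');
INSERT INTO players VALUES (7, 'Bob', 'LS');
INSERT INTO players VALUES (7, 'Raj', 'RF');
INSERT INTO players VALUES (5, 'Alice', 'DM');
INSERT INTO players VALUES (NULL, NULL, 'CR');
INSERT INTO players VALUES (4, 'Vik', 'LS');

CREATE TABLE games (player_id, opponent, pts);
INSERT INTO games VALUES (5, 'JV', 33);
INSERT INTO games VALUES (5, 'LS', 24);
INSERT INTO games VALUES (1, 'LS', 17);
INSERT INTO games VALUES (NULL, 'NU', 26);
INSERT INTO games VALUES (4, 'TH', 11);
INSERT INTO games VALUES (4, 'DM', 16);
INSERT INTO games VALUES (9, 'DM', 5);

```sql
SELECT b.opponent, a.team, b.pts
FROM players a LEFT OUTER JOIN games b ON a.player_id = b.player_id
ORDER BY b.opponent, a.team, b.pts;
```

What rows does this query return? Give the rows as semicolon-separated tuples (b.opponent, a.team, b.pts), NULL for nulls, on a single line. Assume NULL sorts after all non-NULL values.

(DM, LS, 16); (JV, DM, 33); (JV, LS, 33); (LS, DM, 24); (LS, LS, 24); (TH, LS, 11); (NULL, CR, NULL); (NULL, EZ, NULL); (NULL, LS, NULL); (NULL, RF, NULL)

LEFT JOIN keeps every row from `players`; unmatched rows get NULL for `games`'s columns.
Matching on a.player_id = b.player_id. A NULL in a compared column never satisfies the condition.
Matched pairs: 6; unmatched a rows kept: 4.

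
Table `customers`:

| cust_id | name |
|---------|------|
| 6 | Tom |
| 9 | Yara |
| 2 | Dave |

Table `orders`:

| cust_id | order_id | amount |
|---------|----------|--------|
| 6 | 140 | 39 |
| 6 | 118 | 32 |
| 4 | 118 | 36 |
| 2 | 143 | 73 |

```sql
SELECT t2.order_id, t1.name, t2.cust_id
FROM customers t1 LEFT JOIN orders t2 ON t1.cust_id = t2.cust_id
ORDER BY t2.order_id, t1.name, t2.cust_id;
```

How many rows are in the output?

LEFT JOIN keeps every row from `customers`; unmatched rows get NULL for `orders`'s columns.
Matching on t1.cust_id = t2.cust_id.
- t1 (cust_id=6) pairs with 2 row(s) of t2.
- t1 (cust_id=9) has no partner → padded with NULL.
- t1 (cust_id=2) pairs with 1 row(s) of t2.
Total: 3 matched + 1 padded = 4 rows.

4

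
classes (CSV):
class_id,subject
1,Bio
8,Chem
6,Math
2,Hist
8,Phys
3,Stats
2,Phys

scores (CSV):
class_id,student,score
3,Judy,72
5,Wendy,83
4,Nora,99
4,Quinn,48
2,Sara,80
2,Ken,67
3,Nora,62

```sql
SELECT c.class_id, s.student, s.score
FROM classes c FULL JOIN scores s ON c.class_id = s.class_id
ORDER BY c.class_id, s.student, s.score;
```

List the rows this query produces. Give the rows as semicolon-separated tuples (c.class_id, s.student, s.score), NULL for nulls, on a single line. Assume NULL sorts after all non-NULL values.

(1, NULL, NULL); (2, Ken, 67); (2, Ken, 67); (2, Sara, 80); (2, Sara, 80); (3, Judy, 72); (3, Nora, 62); (6, NULL, NULL); (8, NULL, NULL); (8, NULL, NULL); (NULL, Nora, 99); (NULL, Quinn, 48); (NULL, Wendy, 83)

FULL OUTER JOIN keeps every row from both sides; unmatched rows get NULL for the other side's columns.
Matching on c.class_id = s.class_id.
- class_id=1: no s row matches, row kept with s columns NULL.
- class_id=8: no s row matches, row kept with s columns NULL.
- class_id=6: no s row matches, row kept with s columns NULL.
- class_id=2: 2 matching s row(s), so 2 row(s) emitted.
- class_id=8: no s row matches, row kept with s columns NULL.
- class_id=3: 2 matching s row(s), so 2 row(s) emitted.
- class_id=2: 2 matching s row(s), so 2 row(s) emitted.
- 3 s row(s) had no c match → kept, c columns NULL.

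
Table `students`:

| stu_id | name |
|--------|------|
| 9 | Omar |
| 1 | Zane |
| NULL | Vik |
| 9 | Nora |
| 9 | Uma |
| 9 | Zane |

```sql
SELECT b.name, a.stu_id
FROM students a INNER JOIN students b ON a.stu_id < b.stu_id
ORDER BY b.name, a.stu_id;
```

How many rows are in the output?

4

INNER JOIN keeps only pairs where the ON condition holds.
Matching on a.stu_id < b.stu_id. A NULL in a compared column never satisfies the condition.
- stu_id=9: no matching b row, dropped.
- stu_id=1: 4 matching b row(s), so 4 row(s) emitted.
- stu_id=NULL: no matching b row, dropped.
- stu_id=9: no matching b row, dropped.
- stu_id=9: no matching b row, dropped.
- stu_id=9: no matching b row, dropped.
Total: 4 rows.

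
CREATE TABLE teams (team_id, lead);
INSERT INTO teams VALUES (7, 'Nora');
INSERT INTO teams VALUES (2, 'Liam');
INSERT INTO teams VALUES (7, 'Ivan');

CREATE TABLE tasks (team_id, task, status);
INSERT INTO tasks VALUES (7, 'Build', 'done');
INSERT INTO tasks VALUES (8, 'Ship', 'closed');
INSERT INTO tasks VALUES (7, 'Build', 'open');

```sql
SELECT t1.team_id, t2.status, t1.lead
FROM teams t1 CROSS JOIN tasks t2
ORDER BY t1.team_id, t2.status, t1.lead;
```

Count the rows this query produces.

CROSS JOIN pairs every row of `teams` with every row of `tasks`: 3 × 3 = 9 rows.

9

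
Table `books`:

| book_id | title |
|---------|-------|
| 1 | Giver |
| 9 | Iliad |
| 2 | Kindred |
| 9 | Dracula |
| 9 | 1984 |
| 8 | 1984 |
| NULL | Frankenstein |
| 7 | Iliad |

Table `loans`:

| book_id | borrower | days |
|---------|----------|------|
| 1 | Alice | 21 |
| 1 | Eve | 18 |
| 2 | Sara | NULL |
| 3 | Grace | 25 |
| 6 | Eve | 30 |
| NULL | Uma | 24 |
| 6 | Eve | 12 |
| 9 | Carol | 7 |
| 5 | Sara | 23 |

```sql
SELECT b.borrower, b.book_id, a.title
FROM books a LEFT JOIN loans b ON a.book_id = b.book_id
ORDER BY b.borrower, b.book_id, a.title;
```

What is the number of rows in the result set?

LEFT JOIN keeps every row from `books`; unmatched rows get NULL for `loans`'s columns.
Matching on a.book_id = b.book_id. A NULL in a compared column never satisfies the condition.
- a (book_id=1) pairs with 2 row(s) of b.
- a (book_id=9) pairs with 1 row(s) of b.
- a (book_id=2) pairs with 1 row(s) of b.
- a (book_id=9) pairs with 1 row(s) of b.
- a (book_id=9) pairs with 1 row(s) of b.
- a (book_id=8) has no partner → padded with NULL.
- a (book_id=NULL) has no partner → padded with NULL.
- a (book_id=7) has no partner → padded with NULL.
Total: 6 matched + 3 padded = 9 rows.

9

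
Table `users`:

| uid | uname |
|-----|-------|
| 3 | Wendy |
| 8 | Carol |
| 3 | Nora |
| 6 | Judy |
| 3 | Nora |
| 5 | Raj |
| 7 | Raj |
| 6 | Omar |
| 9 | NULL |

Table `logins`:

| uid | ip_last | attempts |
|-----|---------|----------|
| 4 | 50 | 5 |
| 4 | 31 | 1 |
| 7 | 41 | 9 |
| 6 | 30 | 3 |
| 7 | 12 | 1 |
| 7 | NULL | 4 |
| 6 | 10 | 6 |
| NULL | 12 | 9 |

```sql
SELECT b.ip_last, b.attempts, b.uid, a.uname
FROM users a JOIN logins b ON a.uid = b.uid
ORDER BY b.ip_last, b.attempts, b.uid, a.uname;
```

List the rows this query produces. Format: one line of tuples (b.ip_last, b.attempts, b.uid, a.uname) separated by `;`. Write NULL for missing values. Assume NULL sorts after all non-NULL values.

INNER JOIN keeps only pairs where the ON condition holds.
Matching on a.uid = b.uid. A NULL in a compared column never satisfies the condition.
Matched pairs: 7.

(10, 6, 6, Judy); (10, 6, 6, Omar); (12, 1, 7, Raj); (30, 3, 6, Judy); (30, 3, 6, Omar); (41, 9, 7, Raj); (NULL, 4, 7, Raj)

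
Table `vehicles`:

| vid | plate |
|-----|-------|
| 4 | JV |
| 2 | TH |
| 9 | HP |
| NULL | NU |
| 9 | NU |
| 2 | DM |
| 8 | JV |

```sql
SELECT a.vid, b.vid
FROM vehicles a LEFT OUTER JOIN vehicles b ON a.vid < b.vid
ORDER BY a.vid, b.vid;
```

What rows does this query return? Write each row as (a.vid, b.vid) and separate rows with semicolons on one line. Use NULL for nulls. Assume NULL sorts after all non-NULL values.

(2, 4); (2, 4); (2, 8); (2, 8); (2, 9); (2, 9); (2, 9); (2, 9); (4, 8); (4, 9); (4, 9); (8, 9); (8, 9); (9, NULL); (9, NULL); (NULL, NULL)

LEFT JOIN keeps every row from `vehicles a`; unmatched rows get NULL for `vehicles b`'s columns.
Matching on a.vid < b.vid. A NULL in a compared column never satisfies the condition.
- a[0] vid=4 → 3 match(es) in b → 3 row(s).
- a[1] vid=2 → 4 match(es) in b → 4 row(s).
- a[2] vid=9 → no match; kept with NULLs on the b side.
- a[3] vid=NULL → no match; kept with NULLs on the b side.
- a[4] vid=9 → no match; kept with NULLs on the b side.
- a[5] vid=2 → 4 match(es) in b → 4 row(s).
- a[6] vid=8 → 2 match(es) in b → 2 row(s).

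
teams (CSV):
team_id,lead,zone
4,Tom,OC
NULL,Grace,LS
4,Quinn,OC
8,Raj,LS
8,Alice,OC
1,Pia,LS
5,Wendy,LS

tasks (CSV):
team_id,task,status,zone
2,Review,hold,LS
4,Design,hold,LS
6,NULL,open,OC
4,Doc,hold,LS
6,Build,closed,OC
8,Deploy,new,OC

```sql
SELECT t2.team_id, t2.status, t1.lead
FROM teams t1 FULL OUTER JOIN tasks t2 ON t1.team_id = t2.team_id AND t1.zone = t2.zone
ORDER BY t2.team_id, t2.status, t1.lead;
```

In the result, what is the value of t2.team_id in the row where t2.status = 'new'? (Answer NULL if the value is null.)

8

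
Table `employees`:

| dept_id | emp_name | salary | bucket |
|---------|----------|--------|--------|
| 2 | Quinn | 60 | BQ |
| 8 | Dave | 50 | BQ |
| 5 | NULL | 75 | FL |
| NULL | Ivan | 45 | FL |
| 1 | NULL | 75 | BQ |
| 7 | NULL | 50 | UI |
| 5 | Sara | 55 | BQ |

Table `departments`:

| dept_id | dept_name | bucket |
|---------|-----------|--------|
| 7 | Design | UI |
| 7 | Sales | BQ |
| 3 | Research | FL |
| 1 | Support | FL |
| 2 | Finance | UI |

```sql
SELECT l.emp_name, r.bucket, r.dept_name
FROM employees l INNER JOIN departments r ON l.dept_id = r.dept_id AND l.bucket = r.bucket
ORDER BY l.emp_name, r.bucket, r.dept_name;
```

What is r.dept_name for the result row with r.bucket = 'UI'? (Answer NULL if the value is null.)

Design

INNER JOIN keeps only pairs where the ON condition holds.
Matching on l.dept_id = r.dept_id AND l.bucket = r.bucket. A NULL in a compared column never satisfies the condition.
Matched pairs: 1.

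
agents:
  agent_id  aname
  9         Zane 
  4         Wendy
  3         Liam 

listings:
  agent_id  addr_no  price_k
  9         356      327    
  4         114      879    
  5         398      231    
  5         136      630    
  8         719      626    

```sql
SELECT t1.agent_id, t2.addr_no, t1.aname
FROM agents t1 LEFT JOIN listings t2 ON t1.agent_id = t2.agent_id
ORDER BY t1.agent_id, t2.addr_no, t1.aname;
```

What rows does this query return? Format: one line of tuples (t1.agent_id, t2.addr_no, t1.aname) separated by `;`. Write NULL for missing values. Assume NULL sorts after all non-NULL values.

(3, NULL, Liam); (4, 114, Wendy); (9, 356, Zane)

LEFT JOIN keeps every row from `agents`; unmatched rows get NULL for `listings`'s columns.
Matching on t1.agent_id = t2.agent_id.
Matched pairs: 2; unmatched t1 rows kept: 1.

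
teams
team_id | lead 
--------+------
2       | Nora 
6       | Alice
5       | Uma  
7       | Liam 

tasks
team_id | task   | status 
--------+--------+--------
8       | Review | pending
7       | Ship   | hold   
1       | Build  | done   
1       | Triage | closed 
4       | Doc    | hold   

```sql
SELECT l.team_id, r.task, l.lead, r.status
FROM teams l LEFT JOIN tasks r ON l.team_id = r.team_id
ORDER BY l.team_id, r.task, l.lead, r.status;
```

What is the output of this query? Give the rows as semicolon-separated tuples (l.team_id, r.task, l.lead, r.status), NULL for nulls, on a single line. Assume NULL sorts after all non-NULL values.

(2, NULL, Nora, NULL); (5, NULL, Uma, NULL); (6, NULL, Alice, NULL); (7, Ship, Liam, hold)

LEFT JOIN keeps every row from `teams`; unmatched rows get NULL for `tasks`'s columns.
Matching on l.team_id = r.team_id.
- l (team_id=2) has no partner → padded with NULL.
- l (team_id=6) has no partner → padded with NULL.
- l (team_id=5) has no partner → padded with NULL.
- l (team_id=7) pairs with 1 row(s) of r.
After projecting and ordering:
l.team_id | r.task | l.lead | r.status
2 | NULL | Nora | NULL
5 | NULL | Uma | NULL
6 | NULL | Alice | NULL
7 | Ship | Liam | hold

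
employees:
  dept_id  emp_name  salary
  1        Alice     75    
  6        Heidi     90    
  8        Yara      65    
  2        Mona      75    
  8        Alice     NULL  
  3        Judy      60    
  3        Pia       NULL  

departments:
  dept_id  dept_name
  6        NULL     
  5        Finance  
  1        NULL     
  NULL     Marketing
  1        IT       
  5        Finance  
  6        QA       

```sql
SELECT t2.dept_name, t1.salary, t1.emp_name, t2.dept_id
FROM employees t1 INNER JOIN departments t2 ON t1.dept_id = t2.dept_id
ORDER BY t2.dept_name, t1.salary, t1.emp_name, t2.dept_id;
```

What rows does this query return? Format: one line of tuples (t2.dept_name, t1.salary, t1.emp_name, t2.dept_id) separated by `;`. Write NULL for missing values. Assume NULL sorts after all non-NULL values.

(IT, 75, Alice, 1); (QA, 90, Heidi, 6); (NULL, 75, Alice, 1); (NULL, 90, Heidi, 6)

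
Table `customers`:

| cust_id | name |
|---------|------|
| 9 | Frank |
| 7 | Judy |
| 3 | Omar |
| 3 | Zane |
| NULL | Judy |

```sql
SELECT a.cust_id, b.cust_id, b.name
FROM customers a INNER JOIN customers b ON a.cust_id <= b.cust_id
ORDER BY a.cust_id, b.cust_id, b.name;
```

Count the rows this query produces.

11

INNER JOIN keeps only pairs where the ON condition holds.
Matching on a.cust_id <= b.cust_id. A NULL in a compared column never satisfies the condition.
Matched pairs: 11.
Total: 11 rows.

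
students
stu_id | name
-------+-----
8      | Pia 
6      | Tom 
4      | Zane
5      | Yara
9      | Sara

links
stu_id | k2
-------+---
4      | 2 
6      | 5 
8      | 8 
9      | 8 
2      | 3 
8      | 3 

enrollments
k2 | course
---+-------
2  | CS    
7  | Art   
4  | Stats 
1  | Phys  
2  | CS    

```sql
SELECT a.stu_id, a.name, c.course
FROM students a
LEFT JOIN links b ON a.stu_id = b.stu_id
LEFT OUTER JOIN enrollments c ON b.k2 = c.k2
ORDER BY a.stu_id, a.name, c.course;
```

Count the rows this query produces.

Joins associate left-to-right: students LEFT JOIN links on stu_id gives 6 intermediate row(s).
Then LEFT JOIN `enrollments c` on k2: each of those 6 rows is kept; rows whose b.k2 has no match in c get NULL for c's columns.
Result: 7 row(s).

7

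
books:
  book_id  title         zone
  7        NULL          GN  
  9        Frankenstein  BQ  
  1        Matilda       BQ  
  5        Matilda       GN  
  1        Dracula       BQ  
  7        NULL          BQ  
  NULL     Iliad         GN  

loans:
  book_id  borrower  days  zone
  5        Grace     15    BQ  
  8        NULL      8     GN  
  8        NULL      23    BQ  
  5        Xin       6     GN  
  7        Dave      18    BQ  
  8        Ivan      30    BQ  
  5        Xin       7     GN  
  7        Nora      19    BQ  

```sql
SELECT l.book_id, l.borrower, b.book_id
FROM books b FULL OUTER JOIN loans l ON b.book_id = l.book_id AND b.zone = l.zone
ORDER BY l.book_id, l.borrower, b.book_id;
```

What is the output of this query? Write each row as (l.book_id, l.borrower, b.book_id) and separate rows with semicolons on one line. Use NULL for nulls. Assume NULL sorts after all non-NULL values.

FULL OUTER JOIN keeps every row from both sides; unmatched rows get NULL for the other side's columns.
Matching on b.book_id = l.book_id AND b.zone = l.zone. A NULL in a compared column never satisfies the condition.
Matched pairs: 4; unmatched b rows kept: 5; unmatched l rows kept: 4.

(5, Grace, NULL); (5, Xin, 5); (5, Xin, 5); (7, Dave, 7); (7, Nora, 7); (8, Ivan, NULL); (8, NULL, NULL); (8, NULL, NULL); (NULL, NULL, 1); (NULL, NULL, 1); (NULL, NULL, 7); (NULL, NULL, 9); (NULL, NULL, NULL)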